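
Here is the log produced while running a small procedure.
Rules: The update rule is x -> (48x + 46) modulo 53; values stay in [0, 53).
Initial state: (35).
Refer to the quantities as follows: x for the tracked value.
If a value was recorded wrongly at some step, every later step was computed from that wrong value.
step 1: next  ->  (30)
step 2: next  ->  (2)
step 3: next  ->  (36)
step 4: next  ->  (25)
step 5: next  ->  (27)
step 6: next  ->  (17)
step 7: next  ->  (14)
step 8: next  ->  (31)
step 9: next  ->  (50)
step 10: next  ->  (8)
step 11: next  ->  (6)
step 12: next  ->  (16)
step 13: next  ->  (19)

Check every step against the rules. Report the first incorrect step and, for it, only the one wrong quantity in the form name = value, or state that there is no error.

Recomputing the run from the initial state:
step 1: x = 30
step 2: x = 2
step 3: x = 36
step 4: x = 25
step 5: x = 27
step 6: x = 17
step 7: x = 14
step 8: x = 29
step 9: x = 7
step 10: x = 11
step 11: x = 44
step 12: x = 38
step 13: x = 15
The first disagreement with the log is at step 8, where the value should be x = 29.

step 8, x = 29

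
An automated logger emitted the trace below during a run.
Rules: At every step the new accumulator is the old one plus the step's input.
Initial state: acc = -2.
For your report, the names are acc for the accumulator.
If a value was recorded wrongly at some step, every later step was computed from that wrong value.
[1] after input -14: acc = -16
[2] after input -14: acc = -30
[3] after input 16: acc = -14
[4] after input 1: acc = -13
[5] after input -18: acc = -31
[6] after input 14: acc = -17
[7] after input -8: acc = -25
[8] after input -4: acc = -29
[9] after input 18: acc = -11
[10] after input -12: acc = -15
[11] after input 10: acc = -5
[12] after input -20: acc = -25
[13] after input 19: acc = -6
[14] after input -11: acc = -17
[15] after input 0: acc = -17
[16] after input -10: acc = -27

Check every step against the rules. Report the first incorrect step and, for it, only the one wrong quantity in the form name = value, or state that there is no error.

step 10, acc = -23

Recomputing the run from the initial state:
step 1: acc = -16
step 2: acc = -30
step 3: acc = -14
step 4: acc = -13
step 5: acc = -31
step 6: acc = -17
step 7: acc = -25
step 8: acc = -29
step 9: acc = -11
step 10: acc = -23
step 11: acc = -13
step 12: acc = -33
step 13: acc = -14
step 14: acc = -25
step 15: acc = -25
step 16: acc = -35
The first disagreement with the trace is at step 10, where the value should be acc = -23.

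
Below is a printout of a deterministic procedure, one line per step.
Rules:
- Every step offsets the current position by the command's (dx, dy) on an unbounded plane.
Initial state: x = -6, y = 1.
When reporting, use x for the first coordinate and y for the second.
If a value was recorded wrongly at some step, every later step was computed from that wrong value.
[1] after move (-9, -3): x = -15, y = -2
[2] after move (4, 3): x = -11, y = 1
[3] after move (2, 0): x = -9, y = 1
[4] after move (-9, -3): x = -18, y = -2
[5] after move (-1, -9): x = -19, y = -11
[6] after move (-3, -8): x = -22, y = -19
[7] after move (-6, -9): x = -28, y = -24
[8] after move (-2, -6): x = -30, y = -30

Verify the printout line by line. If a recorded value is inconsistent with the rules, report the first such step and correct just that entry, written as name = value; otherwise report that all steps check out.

step 7, y = -28

Recomputing the run from the initial state:
step 1: x = -15, y = -2
step 2: x = -11, y = 1
step 3: x = -9, y = 1
step 4: x = -18, y = -2
step 5: x = -19, y = -11
step 6: x = -22, y = -19
step 7: x = -28, y = -28
step 8: x = -30, y = -34
The first disagreement with the printout is at step 7, where the value should be y = -28.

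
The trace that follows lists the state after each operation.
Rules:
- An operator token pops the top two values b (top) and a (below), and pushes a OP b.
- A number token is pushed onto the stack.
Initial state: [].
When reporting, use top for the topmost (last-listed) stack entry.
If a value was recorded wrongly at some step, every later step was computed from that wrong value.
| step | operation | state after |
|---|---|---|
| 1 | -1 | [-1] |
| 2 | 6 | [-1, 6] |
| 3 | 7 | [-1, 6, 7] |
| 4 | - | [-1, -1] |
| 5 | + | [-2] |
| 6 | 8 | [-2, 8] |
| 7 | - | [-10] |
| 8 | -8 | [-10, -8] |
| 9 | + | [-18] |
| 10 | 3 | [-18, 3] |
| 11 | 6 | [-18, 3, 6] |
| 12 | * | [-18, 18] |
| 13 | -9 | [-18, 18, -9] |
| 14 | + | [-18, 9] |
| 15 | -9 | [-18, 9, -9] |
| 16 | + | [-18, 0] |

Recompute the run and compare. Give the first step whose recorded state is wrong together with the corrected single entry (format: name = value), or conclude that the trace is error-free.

1. push -1: top = -1 (consistent with the trace)
2. push 6: top = 6 (checks out)
3. push 7: top = 7 (same as recorded)
4. 6 - 7 = -1 (in agreement)
5. -1 + -1 = -2 (verified)
6. push 8: top = 8 (verified)
7. -2 - 8 = -10 (exactly as logged)
8. push -8: top = -8 (checks out)
9. -10 + -8 = -18 (exactly as logged)
10. push 3: top = 3 (exactly as logged)
11. push 6: top = 6 (in agreement)
12. 3 * 6 = 18 (consistent with the trace)
13. push -9: top = -9 (agrees with the trace)
14. 18 + -9 = 9 (no discrepancy)
15. push -9: top = -9 (matches)
16. 9 + -9 = 0 (agrees with the trace)
The whole run recomputes cleanly — no discrepancies.

no error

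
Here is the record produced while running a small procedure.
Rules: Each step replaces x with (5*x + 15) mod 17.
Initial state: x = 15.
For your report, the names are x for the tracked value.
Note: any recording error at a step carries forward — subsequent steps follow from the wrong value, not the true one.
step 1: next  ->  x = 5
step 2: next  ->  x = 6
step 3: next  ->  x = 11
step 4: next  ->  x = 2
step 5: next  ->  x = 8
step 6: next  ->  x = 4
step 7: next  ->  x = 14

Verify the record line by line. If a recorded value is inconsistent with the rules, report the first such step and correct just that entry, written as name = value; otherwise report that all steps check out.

Recomputing the run from the initial state:
step 1: x = 5
step 2: x = 6
step 3: x = 11
step 4: x = 2
step 5: x = 8
step 6: x = 4
step 7: x = 1
The first disagreement with the record is at step 7, where the value should be x = 1.

step 7, x = 1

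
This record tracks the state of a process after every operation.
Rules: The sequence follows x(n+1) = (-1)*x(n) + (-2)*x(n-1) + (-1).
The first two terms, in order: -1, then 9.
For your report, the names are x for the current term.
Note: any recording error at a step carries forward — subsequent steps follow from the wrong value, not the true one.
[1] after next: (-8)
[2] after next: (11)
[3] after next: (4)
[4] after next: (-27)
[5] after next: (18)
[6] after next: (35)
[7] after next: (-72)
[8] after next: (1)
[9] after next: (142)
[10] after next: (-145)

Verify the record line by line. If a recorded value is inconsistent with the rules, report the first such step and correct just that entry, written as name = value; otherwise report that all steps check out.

step 2, x = -11

step 1: x = -1*(9) + (-2)*(-1) + (-1) = -8 -> consistent with the record
step 2: x = -1*(-8) + (-2)*(9) + (-1) = -11 -> a discrepancy with the record
So the first discrepancy is step 2, where the right value is x = -11.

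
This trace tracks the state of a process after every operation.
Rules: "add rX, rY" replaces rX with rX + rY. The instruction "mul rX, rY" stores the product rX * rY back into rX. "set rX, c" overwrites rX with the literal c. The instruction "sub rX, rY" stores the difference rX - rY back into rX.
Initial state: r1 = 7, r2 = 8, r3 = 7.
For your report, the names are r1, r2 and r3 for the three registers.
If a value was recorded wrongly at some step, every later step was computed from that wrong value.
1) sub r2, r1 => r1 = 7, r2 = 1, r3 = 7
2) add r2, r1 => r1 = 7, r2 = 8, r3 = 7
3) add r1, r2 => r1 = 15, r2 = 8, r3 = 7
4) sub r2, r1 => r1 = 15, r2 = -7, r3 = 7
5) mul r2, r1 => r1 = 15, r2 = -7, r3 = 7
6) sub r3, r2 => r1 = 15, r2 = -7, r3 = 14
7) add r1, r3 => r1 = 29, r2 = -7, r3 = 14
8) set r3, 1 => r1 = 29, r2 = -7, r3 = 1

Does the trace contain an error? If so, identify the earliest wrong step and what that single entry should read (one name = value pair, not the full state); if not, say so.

step 1: r2 = 8 - 7 = 1 -> in agreement
step 2: r2 = 1 + 7 = 8 -> agrees with the trace
step 3: r1 = 7 + 8 = 15 -> checks out
step 4: r2 = 8 - 15 = -7 -> same as recorded
step 5: r2 = -7 * 15 = -105 -> a discrepancy with the trace
The audit stops at step 5: the recorded entry is wrong and should be r2 = -105.

step 5, r2 = -105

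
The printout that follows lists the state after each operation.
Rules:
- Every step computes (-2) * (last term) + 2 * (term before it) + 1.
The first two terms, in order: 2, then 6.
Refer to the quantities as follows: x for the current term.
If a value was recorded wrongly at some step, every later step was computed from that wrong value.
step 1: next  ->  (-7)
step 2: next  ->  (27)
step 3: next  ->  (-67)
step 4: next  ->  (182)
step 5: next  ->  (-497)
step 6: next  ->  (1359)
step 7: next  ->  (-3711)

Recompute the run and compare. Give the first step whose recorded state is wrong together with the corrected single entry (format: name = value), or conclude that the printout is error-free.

step 1: x = -2*(6) + (2)*(2) + (1) = -7 -> confirmed correct
step 2: x = -2*(-7) + (2)*(6) + (1) = 27 -> verified
step 3: x = -2*(27) + (2)*(-7) + (1) = -67 -> agrees with the printout
step 4: x = -2*(-67) + (2)*(27) + (1) = 189 -> the entry is off here
First deviation found at step 4; the corrected entry is x = 189.

step 4, x = 189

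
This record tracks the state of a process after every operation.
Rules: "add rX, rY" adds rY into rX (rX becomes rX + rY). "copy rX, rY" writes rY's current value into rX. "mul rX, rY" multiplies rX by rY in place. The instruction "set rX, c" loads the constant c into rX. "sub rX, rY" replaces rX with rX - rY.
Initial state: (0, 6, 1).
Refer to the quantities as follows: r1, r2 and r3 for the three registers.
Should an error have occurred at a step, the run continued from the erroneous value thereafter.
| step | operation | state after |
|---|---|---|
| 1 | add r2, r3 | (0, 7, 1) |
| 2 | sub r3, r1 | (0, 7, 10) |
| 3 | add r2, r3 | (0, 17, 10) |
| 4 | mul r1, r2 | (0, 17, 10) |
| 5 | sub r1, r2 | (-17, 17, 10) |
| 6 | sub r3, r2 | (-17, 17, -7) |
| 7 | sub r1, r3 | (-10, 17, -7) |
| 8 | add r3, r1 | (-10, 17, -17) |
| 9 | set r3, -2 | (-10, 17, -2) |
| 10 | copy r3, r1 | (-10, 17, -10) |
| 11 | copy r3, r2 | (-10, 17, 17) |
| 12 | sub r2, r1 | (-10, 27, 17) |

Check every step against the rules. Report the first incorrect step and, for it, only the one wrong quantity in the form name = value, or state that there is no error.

Step 1: r2 = 6 + 1 = 7 — agrees with the record.
Step 2: r3 = 1 - 0 = 1 — first mismatch against the record.
Step 2 is the first one off; corrected, r3 = 1.

step 2, r3 = 1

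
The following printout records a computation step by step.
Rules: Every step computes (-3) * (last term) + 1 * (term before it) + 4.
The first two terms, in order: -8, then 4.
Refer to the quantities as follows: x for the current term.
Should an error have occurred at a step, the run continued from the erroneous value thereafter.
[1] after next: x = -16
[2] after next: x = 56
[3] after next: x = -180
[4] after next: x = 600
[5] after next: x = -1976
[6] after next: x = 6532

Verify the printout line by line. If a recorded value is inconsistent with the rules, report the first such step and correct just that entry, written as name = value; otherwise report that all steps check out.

1. x = -3*(4) + (1)*(-8) + (4) = -16 (exactly as logged)
2. x = -3*(-16) + (1)*(4) + (4) = 56 (confirmed correct)
3. x = -3*(56) + (1)*(-16) + (4) = -180 (same as recorded)
4. x = -3*(-180) + (1)*(56) + (4) = 600 (no discrepancy)
5. x = -3*(600) + (1)*(-180) + (4) = -1976 (confirmed correct)
6. x = -3*(-1976) + (1)*(600) + (4) = 6532 (agrees with the printout)
Nothing is out of place; the run is error-free.

no error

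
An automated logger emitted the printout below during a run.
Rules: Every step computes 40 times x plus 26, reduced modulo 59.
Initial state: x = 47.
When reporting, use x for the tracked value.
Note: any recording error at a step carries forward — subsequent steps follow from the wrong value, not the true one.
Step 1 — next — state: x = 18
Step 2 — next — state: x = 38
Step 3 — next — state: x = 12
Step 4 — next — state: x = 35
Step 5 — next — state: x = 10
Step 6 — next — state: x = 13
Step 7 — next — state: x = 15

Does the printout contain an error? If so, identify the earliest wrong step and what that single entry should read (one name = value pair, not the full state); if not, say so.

step 4, x = 34

1. x = (40*47 + 26) mod 59 = 18 (in agreement)
2. x = (40*18 + 26) mod 59 = 38 (verified)
3. x = (40*38 + 26) mod 59 = 12 (confirmed correct)
4. x = (40*12 + 26) mod 59 = 34 (the printout has a different value)
So the first discrepancy is step 4, where the right value is x = 34.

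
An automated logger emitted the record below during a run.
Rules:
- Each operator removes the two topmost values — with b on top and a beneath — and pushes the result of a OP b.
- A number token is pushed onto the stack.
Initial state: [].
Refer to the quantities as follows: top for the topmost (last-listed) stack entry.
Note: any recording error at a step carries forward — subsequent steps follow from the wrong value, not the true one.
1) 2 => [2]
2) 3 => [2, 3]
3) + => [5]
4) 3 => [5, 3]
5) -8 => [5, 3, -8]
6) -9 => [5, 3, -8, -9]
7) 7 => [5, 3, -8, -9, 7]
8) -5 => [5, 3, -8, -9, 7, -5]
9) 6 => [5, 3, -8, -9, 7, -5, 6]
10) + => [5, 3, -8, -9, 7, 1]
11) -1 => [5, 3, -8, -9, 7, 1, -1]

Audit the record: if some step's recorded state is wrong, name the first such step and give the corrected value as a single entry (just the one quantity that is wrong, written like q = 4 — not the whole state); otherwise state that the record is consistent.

Recomputing the run from the initial state:
step 1: [2]
step 2: [2, 3]
step 3: [5]
step 4: [5, 3]
step 5: [5, 3, -8]
step 6: [5, 3, -8, -9]
step 7: [5, 3, -8, -9, 7]
step 8: [5, 3, -8, -9, 7, -5]
step 9: [5, 3, -8, -9, 7, -5, 6]
step 10: [5, 3, -8, -9, 7, 1]
step 11: [5, 3, -8, -9, 7, 1, -1]
This matches the record at every step.

no error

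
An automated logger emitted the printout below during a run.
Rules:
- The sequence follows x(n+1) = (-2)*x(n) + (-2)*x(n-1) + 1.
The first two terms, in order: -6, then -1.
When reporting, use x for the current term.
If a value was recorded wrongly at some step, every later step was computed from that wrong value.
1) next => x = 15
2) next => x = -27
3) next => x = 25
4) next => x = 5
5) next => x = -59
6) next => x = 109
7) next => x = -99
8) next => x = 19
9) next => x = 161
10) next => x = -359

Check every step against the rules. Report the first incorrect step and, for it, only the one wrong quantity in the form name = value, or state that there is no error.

Step 1: x = -2*(-1) + (-2)*(-6) + (1) = 15 — no discrepancy.
Step 2: x = -2*(15) + (-2)*(-1) + (1) = -27 — matches.
Step 3: x = -2*(-27) + (-2)*(15) + (1) = 25 — agrees with the printout.
Step 4: x = -2*(25) + (-2)*(-27) + (1) = 5 — verified.
Step 5: x = -2*(5) + (-2)*(25) + (1) = -59 — verified.
Step 6: x = -2*(-59) + (-2)*(5) + (1) = 109 — in agreement.
Step 7: x = -2*(109) + (-2)*(-59) + (1) = -99 — verified.
Step 8: x = -2*(-99) + (-2)*(109) + (1) = -19 — the entry is off here.
Step 8 is the first one off; corrected, x = -19.

step 8, x = -19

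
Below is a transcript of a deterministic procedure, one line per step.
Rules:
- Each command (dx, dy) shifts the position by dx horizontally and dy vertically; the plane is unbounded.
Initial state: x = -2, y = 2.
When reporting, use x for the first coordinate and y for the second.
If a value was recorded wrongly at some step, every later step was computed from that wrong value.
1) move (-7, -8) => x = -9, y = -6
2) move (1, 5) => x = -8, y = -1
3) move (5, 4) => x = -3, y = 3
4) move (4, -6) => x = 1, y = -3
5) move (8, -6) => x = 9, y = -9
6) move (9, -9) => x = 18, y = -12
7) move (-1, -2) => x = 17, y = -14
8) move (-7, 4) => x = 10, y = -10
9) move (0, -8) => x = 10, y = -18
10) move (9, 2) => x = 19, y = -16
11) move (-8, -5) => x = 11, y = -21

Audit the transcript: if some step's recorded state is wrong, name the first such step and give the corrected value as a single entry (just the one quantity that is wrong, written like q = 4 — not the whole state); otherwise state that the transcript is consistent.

step 6, y = -18

Recomputing the run from the initial state:
step 1: x = -9, y = -6
step 2: x = -8, y = -1
step 3: x = -3, y = 3
step 4: x = 1, y = -3
step 5: x = 9, y = -9
step 6: x = 18, y = -18
step 7: x = 17, y = -20
step 8: x = 10, y = -16
step 9: x = 10, y = -24
step 10: x = 19, y = -22
step 11: x = 11, y = -27
The first disagreement with the transcript is at step 6, where the value should be y = -18.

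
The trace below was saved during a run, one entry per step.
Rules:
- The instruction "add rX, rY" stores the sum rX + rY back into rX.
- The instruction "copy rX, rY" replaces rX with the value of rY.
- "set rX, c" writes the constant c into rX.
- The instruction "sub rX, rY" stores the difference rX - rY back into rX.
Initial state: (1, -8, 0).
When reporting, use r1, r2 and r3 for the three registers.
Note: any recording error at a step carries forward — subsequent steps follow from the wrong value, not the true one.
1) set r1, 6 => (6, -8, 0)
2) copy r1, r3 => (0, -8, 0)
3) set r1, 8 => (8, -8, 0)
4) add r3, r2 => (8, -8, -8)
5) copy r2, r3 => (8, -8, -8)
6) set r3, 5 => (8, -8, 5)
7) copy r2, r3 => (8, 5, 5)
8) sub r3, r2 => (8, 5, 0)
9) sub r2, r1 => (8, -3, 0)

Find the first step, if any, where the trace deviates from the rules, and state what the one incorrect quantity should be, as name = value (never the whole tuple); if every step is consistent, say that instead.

Recomputing the run from the initial state:
step 1: r1 = 6, r2 = -8, r3 = 0
step 2: r1 = 0, r2 = -8, r3 = 0
step 3: r1 = 8, r2 = -8, r3 = 0
step 4: r1 = 8, r2 = -8, r3 = -8
step 5: r1 = 8, r2 = -8, r3 = -8
step 6: r1 = 8, r2 = -8, r3 = 5
step 7: r1 = 8, r2 = 5, r3 = 5
step 8: r1 = 8, r2 = 5, r3 = 0
step 9: r1 = 8, r2 = -3, r3 = 0
This matches the trace at every step.

no error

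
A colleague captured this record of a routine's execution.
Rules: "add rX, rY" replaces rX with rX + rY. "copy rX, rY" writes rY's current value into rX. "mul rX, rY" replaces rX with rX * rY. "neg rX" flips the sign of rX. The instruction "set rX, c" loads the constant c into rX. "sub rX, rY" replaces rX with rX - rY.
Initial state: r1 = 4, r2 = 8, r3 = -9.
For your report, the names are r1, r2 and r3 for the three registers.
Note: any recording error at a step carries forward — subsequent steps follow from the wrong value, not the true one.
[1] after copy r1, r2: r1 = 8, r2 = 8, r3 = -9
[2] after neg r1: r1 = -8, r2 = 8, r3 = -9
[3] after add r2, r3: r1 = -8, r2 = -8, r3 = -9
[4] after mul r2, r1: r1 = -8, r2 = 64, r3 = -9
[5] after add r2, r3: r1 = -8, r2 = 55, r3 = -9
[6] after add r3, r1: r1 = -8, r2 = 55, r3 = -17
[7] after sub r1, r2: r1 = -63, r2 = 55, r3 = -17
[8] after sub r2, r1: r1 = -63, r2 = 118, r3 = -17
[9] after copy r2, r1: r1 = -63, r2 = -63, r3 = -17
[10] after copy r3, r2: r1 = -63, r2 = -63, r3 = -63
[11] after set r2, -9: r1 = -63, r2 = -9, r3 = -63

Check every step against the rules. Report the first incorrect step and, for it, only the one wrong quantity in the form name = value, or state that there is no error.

step 3, r2 = -1

step 1: r1 = 8 -> exactly as logged
step 2: r1 = -(8) = -8 -> same as recorded
step 3: r2 = 8 + -9 = -1 -> first mismatch against the record
Conclusion: step 3 carries the first error; the entry should be r2 = -1.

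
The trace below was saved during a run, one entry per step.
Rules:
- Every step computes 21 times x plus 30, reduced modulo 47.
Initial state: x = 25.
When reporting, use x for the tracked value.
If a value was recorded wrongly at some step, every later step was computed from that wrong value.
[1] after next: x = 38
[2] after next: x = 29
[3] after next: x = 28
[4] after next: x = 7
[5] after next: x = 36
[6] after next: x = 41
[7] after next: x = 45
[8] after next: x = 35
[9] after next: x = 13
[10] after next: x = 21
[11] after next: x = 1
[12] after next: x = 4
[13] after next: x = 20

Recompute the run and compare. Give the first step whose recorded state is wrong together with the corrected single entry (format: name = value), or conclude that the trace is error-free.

step 1: x = (21*25 + 30) mod 47 = 38 -> agrees with the trace
step 2: x = (21*38 + 30) mod 47 = 29 -> agrees with the trace
step 3: x = (21*29 + 30) mod 47 = 28 -> matches
step 4: x = (21*28 + 30) mod 47 = 7 -> no discrepancy
step 5: x = (21*7 + 30) mod 47 = 36 -> consistent with the trace
step 6: x = (21*36 + 30) mod 47 = 34 -> a discrepancy with the trace
The audit stops at step 6: the recorded entry is wrong and should be x = 34.

step 6, x = 34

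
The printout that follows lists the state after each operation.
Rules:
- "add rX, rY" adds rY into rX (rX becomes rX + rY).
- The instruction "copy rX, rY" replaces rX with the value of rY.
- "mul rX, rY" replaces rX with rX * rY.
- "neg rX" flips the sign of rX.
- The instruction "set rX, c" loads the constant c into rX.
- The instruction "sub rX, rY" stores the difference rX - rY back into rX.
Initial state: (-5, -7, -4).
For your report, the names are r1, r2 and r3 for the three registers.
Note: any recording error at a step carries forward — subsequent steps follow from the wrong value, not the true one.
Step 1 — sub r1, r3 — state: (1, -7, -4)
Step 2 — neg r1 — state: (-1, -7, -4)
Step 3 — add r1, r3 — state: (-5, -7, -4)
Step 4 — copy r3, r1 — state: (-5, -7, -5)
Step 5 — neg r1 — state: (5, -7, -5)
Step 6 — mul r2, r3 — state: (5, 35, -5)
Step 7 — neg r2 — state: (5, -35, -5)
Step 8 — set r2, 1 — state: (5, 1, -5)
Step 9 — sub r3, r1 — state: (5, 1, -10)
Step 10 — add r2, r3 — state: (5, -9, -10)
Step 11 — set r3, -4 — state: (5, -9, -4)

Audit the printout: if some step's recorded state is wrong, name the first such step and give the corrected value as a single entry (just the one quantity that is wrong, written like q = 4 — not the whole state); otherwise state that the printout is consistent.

step 1, r1 = -1

1. r1 = -5 - -4 = -1 (the printout disagrees here)
First incorrect step: 1; the correct value is r1 = -1.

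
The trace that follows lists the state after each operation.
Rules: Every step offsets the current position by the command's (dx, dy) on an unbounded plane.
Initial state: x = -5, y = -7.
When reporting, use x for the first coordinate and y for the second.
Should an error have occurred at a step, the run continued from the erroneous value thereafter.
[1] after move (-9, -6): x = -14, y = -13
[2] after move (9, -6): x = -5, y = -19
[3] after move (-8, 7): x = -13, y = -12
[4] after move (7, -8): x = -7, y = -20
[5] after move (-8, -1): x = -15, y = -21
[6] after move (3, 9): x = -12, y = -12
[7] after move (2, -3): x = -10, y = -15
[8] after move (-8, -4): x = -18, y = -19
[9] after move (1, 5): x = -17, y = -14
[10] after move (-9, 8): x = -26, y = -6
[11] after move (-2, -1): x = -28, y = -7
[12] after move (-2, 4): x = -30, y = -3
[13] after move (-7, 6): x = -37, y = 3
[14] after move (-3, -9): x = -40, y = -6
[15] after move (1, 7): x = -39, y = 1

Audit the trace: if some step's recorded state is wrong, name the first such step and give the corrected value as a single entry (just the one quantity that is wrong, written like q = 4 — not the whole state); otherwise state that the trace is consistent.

Recomputing the run from the initial state:
step 1: x = -14, y = -13
step 2: x = -5, y = -19
step 3: x = -13, y = -12
step 4: x = -6, y = -20
step 5: x = -14, y = -21
step 6: x = -11, y = -12
step 7: x = -9, y = -15
step 8: x = -17, y = -19
step 9: x = -16, y = -14
step 10: x = -25, y = -6
step 11: x = -27, y = -7
step 12: x = -29, y = -3
step 13: x = -36, y = 3
step 14: x = -39, y = -6
step 15: x = -38, y = 1
The first disagreement with the trace is at step 4, where the value should be x = -6.

step 4, x = -6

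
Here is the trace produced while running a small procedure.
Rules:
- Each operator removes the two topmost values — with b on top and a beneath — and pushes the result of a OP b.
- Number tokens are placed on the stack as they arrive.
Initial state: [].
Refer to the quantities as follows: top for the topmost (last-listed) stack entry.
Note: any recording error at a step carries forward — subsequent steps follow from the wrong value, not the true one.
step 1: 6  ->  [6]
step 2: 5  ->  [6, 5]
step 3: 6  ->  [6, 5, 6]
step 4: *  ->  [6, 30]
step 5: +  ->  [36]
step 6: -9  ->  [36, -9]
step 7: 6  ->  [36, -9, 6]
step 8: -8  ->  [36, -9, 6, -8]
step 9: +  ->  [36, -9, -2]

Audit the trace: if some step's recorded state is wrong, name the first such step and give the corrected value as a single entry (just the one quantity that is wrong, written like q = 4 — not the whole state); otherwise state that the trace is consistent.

step 1: push 6: top = 6 -> checks out
step 2: push 5: top = 5 -> matches
step 3: push 6: top = 6 -> same as recorded
step 4: 5 * 6 = 30 -> verified
step 5: 6 + 30 = 36 -> no discrepancy
step 6: push -9: top = -9 -> checks out
step 7: push 6: top = 6 -> no discrepancy
step 8: push -8: top = -8 -> consistent with the trace
step 9: 6 + -8 = -2 -> agrees with the trace
All entries verified; no error found.

no error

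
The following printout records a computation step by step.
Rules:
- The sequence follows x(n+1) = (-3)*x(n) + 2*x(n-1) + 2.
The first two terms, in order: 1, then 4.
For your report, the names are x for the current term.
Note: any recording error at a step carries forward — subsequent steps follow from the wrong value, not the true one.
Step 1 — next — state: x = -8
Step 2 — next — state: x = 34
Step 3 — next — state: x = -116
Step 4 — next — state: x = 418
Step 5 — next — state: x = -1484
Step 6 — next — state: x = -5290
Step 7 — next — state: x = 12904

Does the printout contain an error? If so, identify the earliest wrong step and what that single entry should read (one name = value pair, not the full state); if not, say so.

Recomputing the run from the initial state:
step 1: x = -8
step 2: x = 34
step 3: x = -116
step 4: x = 418
step 5: x = -1484
step 6: x = 5290
step 7: x = -18836
The first disagreement with the printout is at step 6, where the value should be x = 5290.

step 6, x = 5290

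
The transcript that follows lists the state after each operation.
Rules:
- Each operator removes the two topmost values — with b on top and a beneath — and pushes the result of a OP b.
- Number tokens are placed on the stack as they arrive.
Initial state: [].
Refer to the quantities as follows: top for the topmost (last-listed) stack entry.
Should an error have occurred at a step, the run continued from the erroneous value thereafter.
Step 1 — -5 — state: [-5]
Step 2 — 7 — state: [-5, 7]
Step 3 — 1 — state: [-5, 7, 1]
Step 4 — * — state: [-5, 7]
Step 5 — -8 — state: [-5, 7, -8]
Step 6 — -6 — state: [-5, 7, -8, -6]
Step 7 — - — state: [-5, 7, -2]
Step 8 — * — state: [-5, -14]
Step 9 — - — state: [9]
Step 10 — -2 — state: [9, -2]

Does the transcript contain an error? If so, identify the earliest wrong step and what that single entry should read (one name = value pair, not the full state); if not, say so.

no error

Recomputing the run from the initial state:
step 1: [-5]
step 2: [-5, 7]
step 3: [-5, 7, 1]
step 4: [-5, 7]
step 5: [-5, 7, -8]
step 6: [-5, 7, -8, -6]
step 7: [-5, 7, -2]
step 8: [-5, -14]
step 9: [9]
step 10: [9, -2]
This matches the transcript at every step.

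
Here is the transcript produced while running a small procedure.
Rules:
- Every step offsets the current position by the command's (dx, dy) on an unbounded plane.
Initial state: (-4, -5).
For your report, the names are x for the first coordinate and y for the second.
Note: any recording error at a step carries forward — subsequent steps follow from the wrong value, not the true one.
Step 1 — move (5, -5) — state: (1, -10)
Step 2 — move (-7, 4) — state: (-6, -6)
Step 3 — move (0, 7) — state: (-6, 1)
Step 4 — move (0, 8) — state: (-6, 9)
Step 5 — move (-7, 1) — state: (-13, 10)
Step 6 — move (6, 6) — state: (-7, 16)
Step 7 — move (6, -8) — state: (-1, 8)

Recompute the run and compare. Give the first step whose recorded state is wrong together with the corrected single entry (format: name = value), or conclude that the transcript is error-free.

no error

Recomputing the run from the initial state:
step 1: x = 1, y = -10
step 2: x = -6, y = -6
step 3: x = -6, y = 1
step 4: x = -6, y = 9
step 5: x = -13, y = 10
step 6: x = -7, y = 16
step 7: x = -1, y = 8
This matches the transcript at every step.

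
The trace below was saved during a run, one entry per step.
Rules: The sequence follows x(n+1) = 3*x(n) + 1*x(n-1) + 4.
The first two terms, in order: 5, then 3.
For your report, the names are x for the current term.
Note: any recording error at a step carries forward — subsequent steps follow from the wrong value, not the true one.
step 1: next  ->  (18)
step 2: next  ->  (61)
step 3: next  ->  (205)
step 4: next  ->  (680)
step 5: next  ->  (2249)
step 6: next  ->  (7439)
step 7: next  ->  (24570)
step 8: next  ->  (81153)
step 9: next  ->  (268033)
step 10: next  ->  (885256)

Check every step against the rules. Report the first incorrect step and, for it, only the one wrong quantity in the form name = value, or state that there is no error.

step 1: x = 3*(3) + (1)*(5) + (4) = 18 -> confirmed correct
step 2: x = 3*(18) + (1)*(3) + (4) = 61 -> no discrepancy
step 3: x = 3*(61) + (1)*(18) + (4) = 205 -> checks out
step 4: x = 3*(205) + (1)*(61) + (4) = 680 -> exactly as logged
step 5: x = 3*(680) + (1)*(205) + (4) = 2249 -> in agreement
step 6: x = 3*(2249) + (1)*(680) + (4) = 7431 -> this is not what the trace shows
Step 6 is the first one off; corrected, x = 7431.

step 6, x = 7431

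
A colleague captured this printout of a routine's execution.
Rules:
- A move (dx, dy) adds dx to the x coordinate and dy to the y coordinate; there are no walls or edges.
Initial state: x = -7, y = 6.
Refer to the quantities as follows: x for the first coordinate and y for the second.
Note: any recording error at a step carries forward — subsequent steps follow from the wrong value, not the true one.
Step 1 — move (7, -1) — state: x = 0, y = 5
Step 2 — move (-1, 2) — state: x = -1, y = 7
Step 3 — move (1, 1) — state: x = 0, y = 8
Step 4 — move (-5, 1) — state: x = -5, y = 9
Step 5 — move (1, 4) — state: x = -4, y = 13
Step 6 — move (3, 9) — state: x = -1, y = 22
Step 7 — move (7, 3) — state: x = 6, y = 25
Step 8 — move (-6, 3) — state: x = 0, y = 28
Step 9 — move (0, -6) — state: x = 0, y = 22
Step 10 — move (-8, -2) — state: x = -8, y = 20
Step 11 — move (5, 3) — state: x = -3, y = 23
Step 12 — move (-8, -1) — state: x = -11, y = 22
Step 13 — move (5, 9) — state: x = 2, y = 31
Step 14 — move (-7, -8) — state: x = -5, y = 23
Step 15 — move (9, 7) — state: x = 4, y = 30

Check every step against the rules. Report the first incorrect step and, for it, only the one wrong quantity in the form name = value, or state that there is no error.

Recomputing the run from the initial state:
step 1: x = 0, y = 5
step 2: x = -1, y = 7
step 3: x = 0, y = 8
step 4: x = -5, y = 9
step 5: x = -4, y = 13
step 6: x = -1, y = 22
step 7: x = 6, y = 25
step 8: x = 0, y = 28
step 9: x = 0, y = 22
step 10: x = -8, y = 20
step 11: x = -3, y = 23
step 12: x = -11, y = 22
step 13: x = -6, y = 31
step 14: x = -13, y = 23
step 15: x = -4, y = 30
The first disagreement with the printout is at step 13, where the value should be x = -6.

step 13, x = -6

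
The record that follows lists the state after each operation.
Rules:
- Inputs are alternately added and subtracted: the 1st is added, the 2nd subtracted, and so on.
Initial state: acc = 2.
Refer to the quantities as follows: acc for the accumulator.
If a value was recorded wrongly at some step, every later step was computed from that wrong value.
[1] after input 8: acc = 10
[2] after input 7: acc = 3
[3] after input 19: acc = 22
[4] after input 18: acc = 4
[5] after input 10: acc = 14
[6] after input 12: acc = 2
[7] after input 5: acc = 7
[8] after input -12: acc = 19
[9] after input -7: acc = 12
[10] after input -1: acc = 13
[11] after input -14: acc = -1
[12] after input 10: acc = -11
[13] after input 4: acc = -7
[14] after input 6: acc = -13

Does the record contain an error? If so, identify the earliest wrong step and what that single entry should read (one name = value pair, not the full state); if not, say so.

no error

1. acc = 2 + 8 = 10 (confirmed correct)
2. acc = 10 - 7 = 3 (agrees with the record)
3. acc = 3 + 19 = 22 (checks out)
4. acc = 22 - 18 = 4 (verified)
5. acc = 4 + 10 = 14 (exactly as logged)
6. acc = 14 - 12 = 2 (exactly as logged)
7. acc = 2 + 5 = 7 (same as recorded)
8. acc = 7 - -12 = 19 (in agreement)
9. acc = 19 + -7 = 12 (consistent with the record)
10. acc = 12 - -1 = 13 (verified)
11. acc = 13 + -14 = -1 (confirmed correct)
12. acc = -1 - 10 = -11 (verified)
13. acc = -11 + 4 = -7 (consistent with the record)
14. acc = -7 - 6 = -13 (no discrepancy)
The whole run recomputes cleanly — no discrepancies.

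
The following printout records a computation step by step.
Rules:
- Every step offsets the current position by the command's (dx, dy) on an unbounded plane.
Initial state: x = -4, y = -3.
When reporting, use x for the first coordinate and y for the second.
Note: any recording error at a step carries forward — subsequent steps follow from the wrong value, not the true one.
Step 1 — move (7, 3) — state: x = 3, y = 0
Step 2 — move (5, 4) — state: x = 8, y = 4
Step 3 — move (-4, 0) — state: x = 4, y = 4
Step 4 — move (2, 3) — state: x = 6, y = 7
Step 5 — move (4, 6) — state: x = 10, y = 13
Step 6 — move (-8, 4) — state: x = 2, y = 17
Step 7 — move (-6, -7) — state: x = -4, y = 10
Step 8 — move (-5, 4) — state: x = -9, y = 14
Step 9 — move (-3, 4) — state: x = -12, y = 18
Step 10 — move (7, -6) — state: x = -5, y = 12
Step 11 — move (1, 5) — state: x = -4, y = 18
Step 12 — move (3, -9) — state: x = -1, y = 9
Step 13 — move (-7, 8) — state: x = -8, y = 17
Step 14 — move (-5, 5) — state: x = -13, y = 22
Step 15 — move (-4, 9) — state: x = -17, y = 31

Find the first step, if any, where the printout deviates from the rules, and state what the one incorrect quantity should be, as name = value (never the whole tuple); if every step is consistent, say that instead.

step 1: x = -4 + (7) = 3, y = -3 + (3) = 0 -> confirmed correct
step 2: x = 3 + (5) = 8, y = 0 + (4) = 4 -> verified
step 3: x = 8 + (-4) = 4, y = 4 + (0) = 4 -> matches
step 4: x = 4 + (2) = 6, y = 4 + (3) = 7 -> in agreement
step 5: x = 6 + (4) = 10, y = 7 + (6) = 13 -> checks out
step 6: x = 10 + (-8) = 2, y = 13 + (4) = 17 -> exactly as logged
step 7: x = 2 + (-6) = -4, y = 17 + (-7) = 10 -> matches
step 8: x = -4 + (-5) = -9, y = 10 + (4) = 14 -> exactly as logged
step 9: x = -9 + (-3) = -12, y = 14 + (4) = 18 -> agrees with the printout
step 10: x = -12 + (7) = -5, y = 18 + (-6) = 12 -> exactly as logged
step 11: x = -5 + (1) = -4, y = 12 + (5) = 17 -> not what was recorded
First incorrect step: 11; the correct value is y = 17.

step 11, y = 17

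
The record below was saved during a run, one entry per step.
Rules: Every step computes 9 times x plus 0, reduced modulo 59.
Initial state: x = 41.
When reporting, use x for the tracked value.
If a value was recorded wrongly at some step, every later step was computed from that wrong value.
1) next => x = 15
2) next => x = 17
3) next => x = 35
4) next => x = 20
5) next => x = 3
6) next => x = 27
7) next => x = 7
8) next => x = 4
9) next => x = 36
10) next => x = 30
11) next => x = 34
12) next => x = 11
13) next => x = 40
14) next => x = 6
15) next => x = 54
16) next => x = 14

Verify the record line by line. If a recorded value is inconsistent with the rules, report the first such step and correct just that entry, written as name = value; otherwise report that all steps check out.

step 10, x = 29

step 1: x = (9*41 + 0) mod 59 = 15 -> matches
step 2: x = (9*15 + 0) mod 59 = 17 -> checks out
step 3: x = (9*17 + 0) mod 59 = 35 -> consistent with the record
step 4: x = (9*35 + 0) mod 59 = 20 -> same as recorded
step 5: x = (9*20 + 0) mod 59 = 3 -> verified
step 6: x = (9*3 + 0) mod 59 = 27 -> in agreement
step 7: x = (9*27 + 0) mod 59 = 7 -> in agreement
step 8: x = (9*7 + 0) mod 59 = 4 -> agrees with the record
step 9: x = (9*4 + 0) mod 59 = 36 -> confirmed correct
step 10: x = (9*36 + 0) mod 59 = 29 -> the entry is off here
First deviation found at step 10; the corrected entry is x = 29.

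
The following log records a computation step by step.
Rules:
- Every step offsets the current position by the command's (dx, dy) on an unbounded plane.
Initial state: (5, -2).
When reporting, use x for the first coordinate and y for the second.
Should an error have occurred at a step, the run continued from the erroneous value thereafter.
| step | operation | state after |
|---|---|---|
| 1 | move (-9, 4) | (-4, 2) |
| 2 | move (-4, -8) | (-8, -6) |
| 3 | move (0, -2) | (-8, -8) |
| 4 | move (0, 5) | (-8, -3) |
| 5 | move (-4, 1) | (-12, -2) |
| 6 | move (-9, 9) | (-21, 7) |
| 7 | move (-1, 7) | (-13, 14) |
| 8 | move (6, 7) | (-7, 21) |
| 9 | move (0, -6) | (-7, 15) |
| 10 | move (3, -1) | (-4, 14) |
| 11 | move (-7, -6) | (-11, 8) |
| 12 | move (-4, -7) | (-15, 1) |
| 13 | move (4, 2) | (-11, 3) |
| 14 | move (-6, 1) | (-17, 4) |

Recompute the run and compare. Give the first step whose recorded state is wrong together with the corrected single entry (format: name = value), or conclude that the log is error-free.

Recomputing the run from the initial state:
step 1: x = -4, y = 2
step 2: x = -8, y = -6
step 3: x = -8, y = -8
step 4: x = -8, y = -3
step 5: x = -12, y = -2
step 6: x = -21, y = 7
step 7: x = -22, y = 14
step 8: x = -16, y = 21
step 9: x = -16, y = 15
step 10: x = -13, y = 14
step 11: x = -20, y = 8
step 12: x = -24, y = 1
step 13: x = -20, y = 3
step 14: x = -26, y = 4
The first disagreement with the log is at step 7, where the value should be x = -22.

step 7, x = -22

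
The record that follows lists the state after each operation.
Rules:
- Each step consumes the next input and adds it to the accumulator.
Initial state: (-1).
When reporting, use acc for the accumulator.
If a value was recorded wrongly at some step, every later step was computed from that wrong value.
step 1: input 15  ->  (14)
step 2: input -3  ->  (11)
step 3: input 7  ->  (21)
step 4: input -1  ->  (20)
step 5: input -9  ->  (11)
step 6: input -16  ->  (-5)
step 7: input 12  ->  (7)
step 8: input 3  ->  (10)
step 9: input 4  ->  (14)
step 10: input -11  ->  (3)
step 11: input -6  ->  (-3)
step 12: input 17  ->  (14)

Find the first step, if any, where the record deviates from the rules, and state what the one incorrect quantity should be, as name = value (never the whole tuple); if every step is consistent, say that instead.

step 3, acc = 18

1. acc = -1 + 15 = 14 (consistent with the record)
2. acc = 14 + -3 = 11 (verified)
3. acc = 11 + 7 = 18 (the record disagrees here)
Conclusion: step 3 carries the first error; the entry should be acc = 18.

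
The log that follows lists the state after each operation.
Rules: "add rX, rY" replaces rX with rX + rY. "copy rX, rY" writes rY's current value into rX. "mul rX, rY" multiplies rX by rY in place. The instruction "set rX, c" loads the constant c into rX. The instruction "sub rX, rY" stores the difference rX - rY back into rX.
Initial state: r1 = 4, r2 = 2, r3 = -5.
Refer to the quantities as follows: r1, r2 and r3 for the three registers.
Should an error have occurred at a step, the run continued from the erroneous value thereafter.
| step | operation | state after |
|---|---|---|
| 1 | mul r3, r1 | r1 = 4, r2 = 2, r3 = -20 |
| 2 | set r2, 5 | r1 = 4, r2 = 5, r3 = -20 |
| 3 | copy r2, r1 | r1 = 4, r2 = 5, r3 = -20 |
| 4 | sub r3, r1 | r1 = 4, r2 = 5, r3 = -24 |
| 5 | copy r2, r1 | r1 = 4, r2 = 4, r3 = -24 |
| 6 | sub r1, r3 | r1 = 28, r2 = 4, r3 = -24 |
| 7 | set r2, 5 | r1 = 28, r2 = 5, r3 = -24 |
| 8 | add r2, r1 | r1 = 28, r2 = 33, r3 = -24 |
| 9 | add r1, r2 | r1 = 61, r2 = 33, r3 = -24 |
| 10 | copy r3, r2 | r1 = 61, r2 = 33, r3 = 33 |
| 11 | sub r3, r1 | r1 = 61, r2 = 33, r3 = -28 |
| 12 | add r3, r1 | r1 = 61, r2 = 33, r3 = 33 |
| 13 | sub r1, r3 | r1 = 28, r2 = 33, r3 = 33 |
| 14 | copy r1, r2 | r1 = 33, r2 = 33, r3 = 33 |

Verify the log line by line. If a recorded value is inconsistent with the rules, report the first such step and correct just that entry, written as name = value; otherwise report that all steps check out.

step 1: r3 = -5 * 4 = -20 -> no discrepancy
step 2: r2 = 5 -> checks out
step 3: r2 = 4 -> the entry is off here
Step 3 is the first one off; corrected, r2 = 4.

step 3, r2 = 4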